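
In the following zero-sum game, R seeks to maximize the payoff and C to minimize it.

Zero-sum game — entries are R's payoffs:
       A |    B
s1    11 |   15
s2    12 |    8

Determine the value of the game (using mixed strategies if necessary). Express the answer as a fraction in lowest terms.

23/2

Row minima are 11 and 8, so R's maximin is 11; column maxima are 12 and 15, so C's minimax is 12. These differ, so the equilibrium is in mixed strategies.
Let R play s1 with probability p. C is indifferent when 11p + 12(1−p) = 15p + 8(1−p), giving p = 1/2.
Let C play A with probability q. R is indifferent when 11q + 15(1−q) = 12q + 8(1−q), giving q = 7/8.
The value is 11·(7/8) + (15)·(1/8) = 23/2.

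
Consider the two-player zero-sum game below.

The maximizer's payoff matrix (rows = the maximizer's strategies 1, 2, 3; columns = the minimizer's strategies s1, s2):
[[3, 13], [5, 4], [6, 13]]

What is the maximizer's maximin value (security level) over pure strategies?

6

The worst-case payoff for each row is 1: 3, 2: 4, 3: 6.
The best of these is 6.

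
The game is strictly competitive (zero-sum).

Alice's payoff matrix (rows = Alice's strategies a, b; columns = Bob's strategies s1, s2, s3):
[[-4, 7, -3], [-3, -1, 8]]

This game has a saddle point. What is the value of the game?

Row minima: -4, -3 → Alice's maximin is -3.
Column maxima: -3, 7, 8 → Bob's minimax is -3.
They coincide at (b, s1), so the value is -3.

-3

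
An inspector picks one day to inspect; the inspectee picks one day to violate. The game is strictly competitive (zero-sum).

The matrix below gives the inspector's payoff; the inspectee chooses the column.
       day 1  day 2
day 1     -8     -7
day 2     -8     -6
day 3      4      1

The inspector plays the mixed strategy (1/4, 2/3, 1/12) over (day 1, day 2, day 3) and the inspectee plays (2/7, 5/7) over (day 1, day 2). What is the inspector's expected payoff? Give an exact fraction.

-127/21

Against (2/7, 5/7), each row's expected payoff is day 1: -51/7; day 2: -46/7; day 3: 13/7.
Taking the (1/4, 2/3, 1/12)-weighted average: (1/4)·(-51/7) + (2/3)·(-46/7) + (1/12)·(13/7) = -127/21.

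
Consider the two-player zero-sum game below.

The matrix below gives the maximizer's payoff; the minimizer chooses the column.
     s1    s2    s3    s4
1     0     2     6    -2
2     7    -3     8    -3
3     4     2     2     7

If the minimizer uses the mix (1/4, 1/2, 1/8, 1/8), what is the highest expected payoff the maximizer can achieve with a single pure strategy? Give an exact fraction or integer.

1: (0)·(1/4) + (2)·(1/2) + (6)·(1/8) + (-2)·(1/8) = 3/2.
2: (7)·(1/4) + (-3)·(1/2) + (8)·(1/8) + (-3)·(1/8) = 7/8.
3: (4)·(1/4) + (2)·(1/2) + (2)·(1/8) + (7)·(1/8) = 25/8.
The best pure response is 3 with expected payoff 25/8.

25/8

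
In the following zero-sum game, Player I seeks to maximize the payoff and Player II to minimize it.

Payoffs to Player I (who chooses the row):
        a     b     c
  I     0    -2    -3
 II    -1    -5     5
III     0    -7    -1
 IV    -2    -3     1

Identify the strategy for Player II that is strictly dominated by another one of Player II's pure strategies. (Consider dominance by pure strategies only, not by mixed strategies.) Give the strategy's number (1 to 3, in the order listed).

Player II prefers columns that give Player I less. Compare a with b: -2 < 0, -5 < -1, -7 < 0, -3 < -2.
So b strictly dominates a for Player II; a is strictly dominated.

1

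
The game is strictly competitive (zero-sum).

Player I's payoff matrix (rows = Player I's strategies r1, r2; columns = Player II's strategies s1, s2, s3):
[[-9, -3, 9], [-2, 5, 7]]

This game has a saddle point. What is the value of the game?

Row minima: -9, -2 → Player I's maximin is -2.
Column maxima: -2, 5, 9 → Player II's minimax is -2.
They coincide at (r2, s1), so the value is -2.

-2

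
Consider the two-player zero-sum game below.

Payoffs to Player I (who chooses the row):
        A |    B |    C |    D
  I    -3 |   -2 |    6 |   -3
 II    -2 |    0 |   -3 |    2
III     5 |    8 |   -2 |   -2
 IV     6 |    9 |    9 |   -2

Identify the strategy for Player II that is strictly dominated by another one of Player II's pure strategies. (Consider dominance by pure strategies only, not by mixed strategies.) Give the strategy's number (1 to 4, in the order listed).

Player II prefers columns that give Player I less. Compare B with A: -3 < -2, -2 < 0, 5 < 8, 6 < 9.
So A strictly dominates B for Player II; B is strictly dominated.

2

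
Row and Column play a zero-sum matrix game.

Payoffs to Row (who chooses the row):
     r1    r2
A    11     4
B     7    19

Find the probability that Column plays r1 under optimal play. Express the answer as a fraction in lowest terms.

Row minima are 4 and 7, so Row's maximin is 7; column maxima are 11 and 19, so Column's minimax is 11. These differ, so the equilibrium is in mixed strategies.
Let Column play r1 with probability q. Row is indifferent when 11q + 4(1−q) = 7q + 19(1−q), giving q = 15/19.

15/19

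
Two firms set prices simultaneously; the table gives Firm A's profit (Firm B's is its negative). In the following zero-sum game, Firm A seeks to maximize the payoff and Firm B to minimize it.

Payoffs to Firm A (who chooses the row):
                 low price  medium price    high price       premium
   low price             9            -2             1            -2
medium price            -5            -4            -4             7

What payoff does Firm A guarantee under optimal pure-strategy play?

Row minima: -2, -5 → Firm A's maximin is -2.
Column maxima: 9, -2, 1, 7 → Firm B's minimax is -2.
They coincide at (low price, medium price), so the value is -2.

-2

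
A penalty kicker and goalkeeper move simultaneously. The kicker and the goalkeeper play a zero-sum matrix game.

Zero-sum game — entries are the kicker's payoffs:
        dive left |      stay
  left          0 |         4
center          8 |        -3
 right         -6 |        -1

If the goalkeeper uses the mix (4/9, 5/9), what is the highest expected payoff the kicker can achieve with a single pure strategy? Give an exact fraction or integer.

left: (0)·(4/9) + (4)·(5/9) = 20/9.
center: (8)·(4/9) + (-3)·(5/9) = 17/9.
right: (-6)·(4/9) + (-1)·(5/9) = -29/9.
The best pure response is left with expected payoff 20/9.

20/9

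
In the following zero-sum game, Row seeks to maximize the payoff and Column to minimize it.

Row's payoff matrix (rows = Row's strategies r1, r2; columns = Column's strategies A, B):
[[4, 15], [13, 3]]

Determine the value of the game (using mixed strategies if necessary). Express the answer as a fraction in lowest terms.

61/7

Row minima are 4 and 3, so Row's maximin is 4; column maxima are 13 and 15, so Column's minimax is 13. These differ, so the equilibrium is in mixed strategies.
Let Row play r1 with probability p. Column is indifferent when 4p + 13(1−p) = 15p + 3(1−p), giving p = 10/21.
Let Column play A with probability q. Row is indifferent when 4q + 15(1−q) = 13q + 3(1−q), giving q = 4/7.
The value is 4·(4/7) + (15)·(3/7) = 61/7.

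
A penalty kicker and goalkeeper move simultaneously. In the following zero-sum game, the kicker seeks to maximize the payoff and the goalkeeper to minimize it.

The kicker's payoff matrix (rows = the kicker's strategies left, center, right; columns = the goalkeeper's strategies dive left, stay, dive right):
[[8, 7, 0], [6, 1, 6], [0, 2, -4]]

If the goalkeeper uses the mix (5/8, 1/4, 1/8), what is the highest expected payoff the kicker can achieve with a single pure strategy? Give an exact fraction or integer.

left: (8)·(5/8) + (7)·(1/4) + (0)·(1/8) = 27/4.
center: (6)·(5/8) + (1)·(1/4) + (6)·(1/8) = 19/4.
right: (0)·(5/8) + (2)·(1/4) + (-4)·(1/8) = 0.
The best pure response is left with expected payoff 27/4.

27/4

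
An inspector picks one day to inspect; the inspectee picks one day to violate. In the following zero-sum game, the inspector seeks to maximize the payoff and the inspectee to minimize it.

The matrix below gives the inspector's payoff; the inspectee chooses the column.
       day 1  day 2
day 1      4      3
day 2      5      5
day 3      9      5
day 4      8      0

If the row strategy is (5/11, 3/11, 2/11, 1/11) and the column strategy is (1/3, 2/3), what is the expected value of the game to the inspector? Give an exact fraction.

47/11

Against (1/3, 2/3), each row's expected payoff is day 1: 10/3; day 2: 5; day 3: 19/3; day 4: 8/3.
Taking the (5/11, 3/11, 2/11, 1/11)-weighted average: (5/11)·(10/3) + (3/11)·(5) + (2/11)·(19/3) + (1/11)·(8/3) = 47/11.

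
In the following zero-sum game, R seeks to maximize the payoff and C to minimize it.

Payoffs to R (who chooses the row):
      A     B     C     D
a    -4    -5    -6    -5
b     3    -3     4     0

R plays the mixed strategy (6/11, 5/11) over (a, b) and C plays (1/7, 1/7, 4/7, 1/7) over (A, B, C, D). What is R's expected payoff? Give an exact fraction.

Against (1/7, 1/7, 4/7, 1/7), each row's expected payoff is a: -38/7; b: 16/7.
Taking the (6/11, 5/11)-weighted average: (6/11)·(-38/7) + (5/11)·(16/7) = -148/77.

-148/77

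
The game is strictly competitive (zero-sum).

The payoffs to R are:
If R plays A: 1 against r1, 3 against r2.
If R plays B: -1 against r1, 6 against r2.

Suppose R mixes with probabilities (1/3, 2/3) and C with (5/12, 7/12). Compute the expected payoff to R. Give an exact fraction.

25/9

Against (5/12, 7/12), each row's expected payoff is A: 13/6; B: 37/12.
Taking the (1/3, 2/3)-weighted average: (1/3)·(13/6) + (2/3)·(37/12) = 25/9.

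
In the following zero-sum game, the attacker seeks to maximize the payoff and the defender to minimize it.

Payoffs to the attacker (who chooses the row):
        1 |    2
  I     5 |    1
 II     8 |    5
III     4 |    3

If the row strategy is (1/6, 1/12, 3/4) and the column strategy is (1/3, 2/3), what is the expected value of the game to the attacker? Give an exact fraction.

61/18

Against (1/3, 2/3), each row's expected payoff is I: 7/3; II: 6; III: 10/3.
Taking the (1/6, 1/12, 3/4)-weighted average: (1/6)·(7/3) + (1/12)·(6) + (3/4)·(10/3) = 61/18.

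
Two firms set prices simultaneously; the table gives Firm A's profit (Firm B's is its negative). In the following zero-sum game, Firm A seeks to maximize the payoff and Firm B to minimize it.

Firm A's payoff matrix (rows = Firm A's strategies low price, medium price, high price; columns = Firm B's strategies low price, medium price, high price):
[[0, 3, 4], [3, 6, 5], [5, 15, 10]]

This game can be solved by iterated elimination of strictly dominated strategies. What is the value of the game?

5

Column high price is strictly dominated by low price for Firm B (0<4, 3<5, 5<10); eliminate high price.
Column medium price is strictly dominated by low price for Firm B (0<3, 3<6, 5<15); eliminate medium price.
Row low price is strictly dominated by row medium price (3>0); eliminate low price.
Row medium price is strictly dominated by row high price (5>3); eliminate medium price.
Only (high price, low price) remains, with payoff 5.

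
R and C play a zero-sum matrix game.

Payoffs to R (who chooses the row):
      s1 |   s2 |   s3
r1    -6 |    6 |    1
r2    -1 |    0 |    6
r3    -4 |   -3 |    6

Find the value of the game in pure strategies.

Row minima: -6, -1, -4 → R's maximin is -1.
Column maxima: -1, 6, 6 → C's minimax is -1.
They coincide at (r2, s1), so the value is -1.

-1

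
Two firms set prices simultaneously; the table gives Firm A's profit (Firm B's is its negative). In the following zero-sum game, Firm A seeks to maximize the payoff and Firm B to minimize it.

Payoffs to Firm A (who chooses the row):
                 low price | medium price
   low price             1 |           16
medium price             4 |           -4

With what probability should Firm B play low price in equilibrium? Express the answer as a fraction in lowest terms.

20/23

Row minima are 1 and -4, so Firm A's maximin is 1; column maxima are 4 and 16, so Firm B's minimax is 4. These differ, so the equilibrium is in mixed strategies.
Let Firm B play low price with probability q. Firm A is indifferent when q + 16(1−q) = 4q − 4(1−q), giving q = 20/23.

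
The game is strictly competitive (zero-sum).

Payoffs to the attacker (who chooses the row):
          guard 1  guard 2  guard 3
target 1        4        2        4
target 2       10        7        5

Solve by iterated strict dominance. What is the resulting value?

Row target 1 is strictly dominated by row target 2 (10>4, 7>2, 5>4); eliminate target 1.
Column guard 1 is strictly dominated by guard 2 for the defender (7<10); eliminate guard 1.
Column guard 2 is strictly dominated by guard 3 for the defender (5<7); eliminate guard 2.
Only (target 2, guard 3) remains, with payoff 5.

5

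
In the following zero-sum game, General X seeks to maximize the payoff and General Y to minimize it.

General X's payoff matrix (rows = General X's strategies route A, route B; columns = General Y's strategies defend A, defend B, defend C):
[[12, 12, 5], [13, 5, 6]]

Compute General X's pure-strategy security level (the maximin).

5

The worst-case payoff for each row is route A: 5, route B: 5.
The best of these is 5.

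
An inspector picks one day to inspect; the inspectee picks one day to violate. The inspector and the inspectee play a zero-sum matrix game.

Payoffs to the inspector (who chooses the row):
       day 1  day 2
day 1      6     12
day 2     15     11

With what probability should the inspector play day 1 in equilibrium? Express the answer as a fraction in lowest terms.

2/5

Row minima are 6 and 11, so the inspector's maximin is 11; column maxima are 15 and 12, so the inspectee's minimax is 12. These differ, so the equilibrium is in mixed strategies.
Let the inspector play day 1 with probability p. The inspectee is indifferent when 6p + 15(1−p) = 12p + 11(1−p), giving p = 2/5.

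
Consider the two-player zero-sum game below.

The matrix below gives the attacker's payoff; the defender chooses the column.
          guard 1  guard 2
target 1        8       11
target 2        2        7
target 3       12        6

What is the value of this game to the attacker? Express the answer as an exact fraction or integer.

28/3

Row target 2 is strictly dominated by row target 1, so the attacker never plays it.
The remaining 2×2 game on (target 1, target 3) × (guard 1, guard 2) has no saddle point. Let the attacker play target 1 with probability p; indifference gives 8p + 12(1−p) = 11p + 6(1−p), so p = 2/3.
Similarly the defender's optimal q on guard 1 is 5/9, and the value is 8·(5/9) + (11)·(4/9) = 28/3.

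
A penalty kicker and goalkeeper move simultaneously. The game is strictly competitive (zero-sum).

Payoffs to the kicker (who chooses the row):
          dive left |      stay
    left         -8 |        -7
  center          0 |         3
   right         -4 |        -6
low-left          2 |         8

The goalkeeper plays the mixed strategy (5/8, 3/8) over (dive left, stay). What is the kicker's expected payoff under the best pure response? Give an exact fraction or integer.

left: (-8)·(5/8) + (-7)·(3/8) = -61/8.
center: (0)·(5/8) + (3)·(3/8) = 9/8.
right: (-4)·(5/8) + (-6)·(3/8) = -19/4.
low-left: (2)·(5/8) + (8)·(3/8) = 17/4.
The best pure response is low-left with expected payoff 17/4.

17/4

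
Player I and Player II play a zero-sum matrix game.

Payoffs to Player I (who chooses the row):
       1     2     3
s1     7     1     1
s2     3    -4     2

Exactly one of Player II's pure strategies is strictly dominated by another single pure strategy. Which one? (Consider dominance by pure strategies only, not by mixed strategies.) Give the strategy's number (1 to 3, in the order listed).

Player II prefers columns that give Player I less. Compare 1 with 2: 1 < 7, -4 < 3.
So 2 strictly dominates 1 for Player II; 1 is strictly dominated.

1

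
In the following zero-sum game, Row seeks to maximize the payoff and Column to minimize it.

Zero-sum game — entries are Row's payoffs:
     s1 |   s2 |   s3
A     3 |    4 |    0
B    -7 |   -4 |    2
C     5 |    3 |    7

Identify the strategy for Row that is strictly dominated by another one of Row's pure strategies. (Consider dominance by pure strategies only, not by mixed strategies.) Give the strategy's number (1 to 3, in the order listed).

2

Compare B with C: 5 > -7, 3 > -4, 7 > 2.
So C strictly dominates B for Row; B is strictly dominated.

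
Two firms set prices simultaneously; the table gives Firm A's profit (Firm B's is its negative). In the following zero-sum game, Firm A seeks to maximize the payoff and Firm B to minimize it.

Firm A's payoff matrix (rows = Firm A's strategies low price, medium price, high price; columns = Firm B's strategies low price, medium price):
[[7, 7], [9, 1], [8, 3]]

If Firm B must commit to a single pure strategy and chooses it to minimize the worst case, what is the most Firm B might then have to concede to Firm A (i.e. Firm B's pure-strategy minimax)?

7

The worst case (largest entry) in each column is low price: 9, medium price: 7.
The best (smallest) of these is 7.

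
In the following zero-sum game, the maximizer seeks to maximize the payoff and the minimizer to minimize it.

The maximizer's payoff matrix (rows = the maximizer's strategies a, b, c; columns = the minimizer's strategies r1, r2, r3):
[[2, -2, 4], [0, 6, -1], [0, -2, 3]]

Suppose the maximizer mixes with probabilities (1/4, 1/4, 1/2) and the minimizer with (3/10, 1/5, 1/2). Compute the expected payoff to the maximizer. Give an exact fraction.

Against (3/10, 1/5, 1/2), each row's expected payoff is a: 11/5; b: 7/10; c: 11/10.
Taking the (1/4, 1/4, 1/2)-weighted average: (1/4)·(11/5) + (1/4)·(7/10) + (1/2)·(11/10) = 51/40.

51/40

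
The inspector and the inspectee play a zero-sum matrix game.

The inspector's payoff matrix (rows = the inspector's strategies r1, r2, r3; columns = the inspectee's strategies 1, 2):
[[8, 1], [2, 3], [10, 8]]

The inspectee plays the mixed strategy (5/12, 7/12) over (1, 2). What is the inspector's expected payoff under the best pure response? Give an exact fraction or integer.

53/6

r1: (8)·(5/12) + (1)·(7/12) = 47/12.
r2: (2)·(5/12) + (3)·(7/12) = 31/12.
r3: (10)·(5/12) + (8)·(7/12) = 53/6.
The best pure response is r3 with expected payoff 53/6.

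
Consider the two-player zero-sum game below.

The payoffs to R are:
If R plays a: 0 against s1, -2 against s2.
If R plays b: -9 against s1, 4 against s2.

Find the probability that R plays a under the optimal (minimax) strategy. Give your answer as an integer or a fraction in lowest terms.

13/15

Row minima are -2 and -9, so R's maximin is -2; column maxima are 0 and 4, so C's minimax is 0. These differ, so the equilibrium is in mixed strategies.
Let R play a with probability p. C is indifferent when −9(1−p) = −2p + 4(1−p), giving p = 13/15.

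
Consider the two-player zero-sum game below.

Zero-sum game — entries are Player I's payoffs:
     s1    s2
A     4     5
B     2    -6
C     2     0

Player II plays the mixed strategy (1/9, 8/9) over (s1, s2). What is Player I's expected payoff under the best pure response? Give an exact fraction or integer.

A: (4)·(1/9) + (5)·(8/9) = 44/9.
B: (2)·(1/9) + (-6)·(8/9) = -46/9.
C: (2)·(1/9) + (0)·(8/9) = 2/9.
The best pure response is A with expected payoff 44/9.

44/9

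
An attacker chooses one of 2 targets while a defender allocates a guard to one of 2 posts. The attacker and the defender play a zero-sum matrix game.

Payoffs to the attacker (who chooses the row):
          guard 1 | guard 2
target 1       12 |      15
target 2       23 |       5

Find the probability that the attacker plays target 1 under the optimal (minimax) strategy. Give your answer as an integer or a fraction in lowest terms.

Row minima are 12 and 5, so the attacker's maximin is 12; column maxima are 23 and 15, so the defender's minimax is 15. These differ, so the equilibrium is in mixed strategies.
Let the attacker play target 1 with probability p. The defender is indifferent when 12p + 23(1−p) = 15p + 5(1−p), giving p = 6/7.

6/7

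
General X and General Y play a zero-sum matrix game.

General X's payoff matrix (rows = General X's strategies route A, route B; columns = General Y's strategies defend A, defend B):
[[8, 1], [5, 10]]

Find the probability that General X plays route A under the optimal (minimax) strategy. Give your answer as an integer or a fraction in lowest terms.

Row minima are 1 and 5, so General X's maximin is 5; column maxima are 8 and 10, so General Y's minimax is 8. These differ, so the equilibrium is in mixed strategies.
Let General X play route A with probability p. General Y is indifferent when 8p + 5(1−p) = p + 10(1−p), giving p = 5/12.

5/12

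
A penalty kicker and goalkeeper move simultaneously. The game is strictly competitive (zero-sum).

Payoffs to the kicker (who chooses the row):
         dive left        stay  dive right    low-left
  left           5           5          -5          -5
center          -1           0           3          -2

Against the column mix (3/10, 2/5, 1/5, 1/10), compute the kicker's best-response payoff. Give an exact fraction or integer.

left: (5)·(3/10) + (5)·(2/5) + (-5)·(1/5) + (-5)·(1/10) = 2.
center: (-1)·(3/10) + (0)·(2/5) + (3)·(1/5) + (-2)·(1/10) = 1/10.
The best pure response is left with expected payoff 2.

2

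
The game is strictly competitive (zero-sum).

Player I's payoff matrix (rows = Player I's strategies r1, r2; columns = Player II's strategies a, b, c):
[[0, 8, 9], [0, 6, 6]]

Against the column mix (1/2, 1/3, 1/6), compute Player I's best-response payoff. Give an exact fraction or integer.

r1: (0)·(1/2) + (8)·(1/3) + (9)·(1/6) = 25/6.
r2: (0)·(1/2) + (6)·(1/3) + (6)·(1/6) = 3.
The best pure response is r1 with expected payoff 25/6.

25/6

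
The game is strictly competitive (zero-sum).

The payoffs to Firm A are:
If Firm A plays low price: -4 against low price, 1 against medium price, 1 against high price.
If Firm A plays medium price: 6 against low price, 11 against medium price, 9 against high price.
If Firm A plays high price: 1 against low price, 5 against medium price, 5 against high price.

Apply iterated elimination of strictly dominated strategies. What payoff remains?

Row high price is strictly dominated by row medium price (6>1, 11>5, 9>5); eliminate high price.
Column high price is strictly dominated by low price for Firm B (-4<1, 6<9); eliminate high price.
Column medium price is strictly dominated by low price for Firm B (-4<1, 6<11); eliminate medium price.
Row low price is strictly dominated by row medium price (6>-4); eliminate low price.
Only (medium price, low price) remains, with payoff 6.

6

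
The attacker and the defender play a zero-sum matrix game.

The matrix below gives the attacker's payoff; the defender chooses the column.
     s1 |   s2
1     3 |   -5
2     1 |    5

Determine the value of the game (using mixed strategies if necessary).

Row minima are -5 and 1, so the attacker's maximin is 1; column maxima are 3 and 5, so the defender's minimax is 3. These differ, so the equilibrium is in mixed strategies.
Let the attacker play 1 with probability p. The defender is indifferent when 3p + (1−p) = −5p + 5(1−p), giving p = 1/3.
Let the defender play s1 with probability q. The attacker is indifferent when 3q − 5(1−q) = q + 5(1−q), giving q = 5/6.
The value is 3·(5/6) + (-5)·(1/6) = 5/3.

5/3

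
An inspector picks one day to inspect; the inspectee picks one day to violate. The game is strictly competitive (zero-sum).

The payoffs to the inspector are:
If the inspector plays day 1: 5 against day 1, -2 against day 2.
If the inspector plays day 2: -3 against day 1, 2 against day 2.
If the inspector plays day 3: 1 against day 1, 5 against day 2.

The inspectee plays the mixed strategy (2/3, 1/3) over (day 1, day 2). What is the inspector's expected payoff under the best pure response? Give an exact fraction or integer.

8/3

day 1: (5)·(2/3) + (-2)·(1/3) = 8/3.
day 2: (-3)·(2/3) + (2)·(1/3) = -4/3.
day 3: (1)·(2/3) + (5)·(1/3) = 7/3.
The best pure response is day 1 with expected payoff 8/3.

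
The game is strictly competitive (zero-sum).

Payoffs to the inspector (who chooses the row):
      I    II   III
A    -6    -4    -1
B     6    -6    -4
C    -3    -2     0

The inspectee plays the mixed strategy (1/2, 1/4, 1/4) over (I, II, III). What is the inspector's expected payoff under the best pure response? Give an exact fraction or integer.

A: (-6)·(1/2) + (-4)·(1/4) + (-1)·(1/4) = -17/4.
B: (6)·(1/2) + (-6)·(1/4) + (-4)·(1/4) = 1/2.
C: (-3)·(1/2) + (-2)·(1/4) + (0)·(1/4) = -2.
The best pure response is B with expected payoff 1/2.

1/2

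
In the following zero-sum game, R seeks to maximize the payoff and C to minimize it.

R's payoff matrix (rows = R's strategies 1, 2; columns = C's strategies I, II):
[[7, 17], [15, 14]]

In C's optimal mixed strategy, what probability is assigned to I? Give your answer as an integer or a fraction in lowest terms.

Row minima are 7 and 14, so R's maximin is 14; column maxima are 15 and 17, so C's minimax is 15. These differ, so the equilibrium is in mixed strategies.
Let C play I with probability q. R is indifferent when 7q + 17(1−q) = 15q + 14(1−q), giving q = 3/11.

3/11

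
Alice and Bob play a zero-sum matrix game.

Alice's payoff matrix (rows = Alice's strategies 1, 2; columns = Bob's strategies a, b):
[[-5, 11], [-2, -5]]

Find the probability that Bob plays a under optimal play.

Row minima are -5 and -5, so Alice's maximin is -5; column maxima are -2 and 11, so Bob's minimax is -2. These differ, so the equilibrium is in mixed strategies.
Let Bob play a with probability q. Alice is indifferent when −5q + 11(1−q) = −2q − 5(1−q), giving q = 16/19.

16/19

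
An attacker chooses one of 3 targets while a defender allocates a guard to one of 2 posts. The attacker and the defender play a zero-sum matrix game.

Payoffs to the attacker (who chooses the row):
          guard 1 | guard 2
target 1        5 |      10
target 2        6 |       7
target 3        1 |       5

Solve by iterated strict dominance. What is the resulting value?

6

Column guard 2 is strictly dominated by guard 1 for the defender (5<10, 6<7, 1<5); eliminate guard 2.
Row target 1 is strictly dominated by row target 2 (6>5); eliminate target 1.
Row target 3 is strictly dominated by row target 2 (6>1); eliminate target 3.
Only (target 2, guard 1) remains, with payoff 6.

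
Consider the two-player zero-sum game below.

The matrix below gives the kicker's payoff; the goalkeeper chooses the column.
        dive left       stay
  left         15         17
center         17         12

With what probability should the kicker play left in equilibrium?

Row minima are 15 and 12, so the kicker's maximin is 15; column maxima are 17 and 17, so the goalkeeper's minimax is 17. These differ, so the equilibrium is in mixed strategies.
Let the kicker play left with probability p. The goalkeeper is indifferent when 15p + 17(1−p) = 17p + 12(1−p), giving p = 5/7.

5/7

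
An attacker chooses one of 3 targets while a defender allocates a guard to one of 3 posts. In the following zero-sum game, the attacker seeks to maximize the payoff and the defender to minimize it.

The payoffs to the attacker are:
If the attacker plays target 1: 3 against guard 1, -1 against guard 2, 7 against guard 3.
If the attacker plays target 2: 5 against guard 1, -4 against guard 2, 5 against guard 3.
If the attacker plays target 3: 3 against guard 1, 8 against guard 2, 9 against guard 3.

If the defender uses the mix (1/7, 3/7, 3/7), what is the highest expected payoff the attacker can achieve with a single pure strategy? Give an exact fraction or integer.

target 1: (3)·(1/7) + (-1)·(3/7) + (7)·(3/7) = 3.
target 2: (5)·(1/7) + (-4)·(3/7) + (5)·(3/7) = 8/7.
target 3: (3)·(1/7) + (8)·(3/7) + (9)·(3/7) = 54/7.
The best pure response is target 3 with expected payoff 54/7.

54/7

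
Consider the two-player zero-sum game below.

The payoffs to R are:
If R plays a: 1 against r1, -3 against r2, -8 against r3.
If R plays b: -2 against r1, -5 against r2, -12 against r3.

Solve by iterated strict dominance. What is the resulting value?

Column r1 is strictly dominated by r2 for C (-3<1, -5<-2); eliminate r1.
Column r2 is strictly dominated by r3 for C (-8<-3, -12<-5); eliminate r2.
Row b is strictly dominated by row a (-8>-12); eliminate b.
Only (a, r3) remains, with payoff -8.

-8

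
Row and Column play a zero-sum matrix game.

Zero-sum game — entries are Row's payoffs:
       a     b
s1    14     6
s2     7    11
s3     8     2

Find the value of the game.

Row s3 is strictly dominated by row s1, so Row never plays it.
The remaining 2×2 game on (s1, s2) × (a, b) has no saddle point. Let Row play s1 with probability p; indifference gives 14p + 7(1−p) = 6p + 11(1−p), so p = 1/3.
Similarly Column's optimal q on a is 5/12, and the value is 14·(5/12) + (6)·(7/12) = 28/3.

28/3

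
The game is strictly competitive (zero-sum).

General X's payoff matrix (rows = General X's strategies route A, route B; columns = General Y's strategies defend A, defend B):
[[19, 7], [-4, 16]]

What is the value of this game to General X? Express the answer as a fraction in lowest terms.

83/8

Row minima are 7 and -4, so General X's maximin is 7; column maxima are 19 and 16, so General Y's minimax is 16. These differ, so the equilibrium is in mixed strategies.
Let General X play route A with probability p. General Y is indifferent when 19p − 4(1−p) = 7p + 16(1−p), giving p = 5/8.
Let General Y play defend A with probability q. General X is indifferent when 19q + 7(1−q) = −4q + 16(1−q), giving q = 9/32.
The value is 19·(9/32) + (7)·(23/32) = 83/8.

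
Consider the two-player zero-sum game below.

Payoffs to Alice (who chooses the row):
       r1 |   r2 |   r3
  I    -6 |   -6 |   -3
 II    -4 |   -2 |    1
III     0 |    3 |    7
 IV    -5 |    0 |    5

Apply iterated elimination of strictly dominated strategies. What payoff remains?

0

Column r3 is strictly dominated by r1 for Bob (-6<-3, -4<1, 0<7, -5<5); eliminate r3.
Row II is strictly dominated by row III (0>-4, 3>-2); eliminate II.
Row IV is strictly dominated by row III (0>-5, 3>0); eliminate IV.
Row I is strictly dominated by row III (0>-6, 3>-6); eliminate I.
Column r2 is strictly dominated by r1 for Bob (0<3); eliminate r2.
Only (III, r1) remains, with payoff 0.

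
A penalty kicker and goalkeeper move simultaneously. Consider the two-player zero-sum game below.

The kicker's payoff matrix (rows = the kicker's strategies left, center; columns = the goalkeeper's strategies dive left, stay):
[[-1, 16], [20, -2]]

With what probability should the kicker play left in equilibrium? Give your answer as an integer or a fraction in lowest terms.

Row minima are -1 and -2, so the kicker's maximin is -1; column maxima are 20 and 16, so the goalkeeper's minimax is 16. These differ, so the equilibrium is in mixed strategies.
Let the kicker play left with probability p. The goalkeeper is indifferent when −p + 20(1−p) = 16p − 2(1−p), giving p = 22/39.

22/39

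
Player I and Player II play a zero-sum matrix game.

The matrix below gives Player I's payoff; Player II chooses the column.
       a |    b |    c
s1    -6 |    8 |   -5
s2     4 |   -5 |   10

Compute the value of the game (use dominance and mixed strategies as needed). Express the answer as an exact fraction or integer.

2/23

Column c is strictly dominated by a for Player II (it gives Player I more in every row).
The remaining 2×2 game on (s1, s2) × (a, b) has no saddle point. Let Player I play s1 with probability p; indifference gives −6p + 4(1−p) = 8p − 5(1−p), so p = 9/23.
Similarly Player II's optimal q on a is 13/23, and the value is -6·(13/23) + (8)·(10/23) = 2/23.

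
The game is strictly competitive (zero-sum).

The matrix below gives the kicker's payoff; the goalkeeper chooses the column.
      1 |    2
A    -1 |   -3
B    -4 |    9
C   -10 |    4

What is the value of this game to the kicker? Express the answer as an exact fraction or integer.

-7/5

Row C is strictly dominated by row B, so the kicker never plays it.
The remaining 2×2 game on (A, B) × (1, 2) has no saddle point. Let the kicker play A with probability p; indifference gives −p − 4(1−p) = −3p + 9(1−p), so p = 13/15.
Similarly the goalkeeper's optimal q on 1 is 4/5, and the value is -1·(4/5) + (-3)·(1/5) = -7/5.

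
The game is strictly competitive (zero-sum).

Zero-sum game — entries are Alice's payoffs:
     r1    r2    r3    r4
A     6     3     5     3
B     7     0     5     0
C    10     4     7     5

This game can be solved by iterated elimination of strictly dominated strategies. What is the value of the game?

Column r3 is strictly dominated by r2 for Bob (3<5, 0<5, 4<7); eliminate r3.
Column r1 is strictly dominated by r2 for Bob (3<6, 0<7, 4<10); eliminate r1.
Row B is strictly dominated by row A (3>0, 3>0); eliminate B.
Row A is strictly dominated by row C (4>3, 5>3); eliminate A.
Column r4 is strictly dominated by r2 for Bob (4<5); eliminate r4.
Only (C, r2) remains, with payoff 4.

4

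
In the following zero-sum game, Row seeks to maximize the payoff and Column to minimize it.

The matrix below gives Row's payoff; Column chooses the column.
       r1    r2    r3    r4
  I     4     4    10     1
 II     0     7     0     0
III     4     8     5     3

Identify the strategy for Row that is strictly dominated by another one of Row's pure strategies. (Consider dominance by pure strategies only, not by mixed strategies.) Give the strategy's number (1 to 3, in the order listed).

Compare II with III: 4 > 0, 8 > 7, 5 > 0, 3 > 0.
So III strictly dominates II for Row; II is strictly dominated.

2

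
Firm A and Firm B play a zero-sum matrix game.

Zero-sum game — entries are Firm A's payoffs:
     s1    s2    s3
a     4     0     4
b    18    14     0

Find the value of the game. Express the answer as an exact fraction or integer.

Column s1 is strictly dominated by s2 for Firm B (it gives Firm A more in every row).
The remaining 2×2 game on (a, b) × (s2, s3) has no saddle point. Let Firm A play a with probability p; indifference gives 14(1−p) = 4p, so p = 7/9.
Similarly Firm B's optimal q on s2 is 2/9, and the value is 0·(2/9) + (4)·(7/9) = 28/9.

28/9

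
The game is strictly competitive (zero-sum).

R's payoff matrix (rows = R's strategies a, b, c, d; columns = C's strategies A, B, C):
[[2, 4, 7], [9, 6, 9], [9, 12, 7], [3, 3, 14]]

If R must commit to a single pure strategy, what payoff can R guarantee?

7

The worst-case payoff for each row is a: 2, b: 6, c: 7, d: 3.
The best of these is 7.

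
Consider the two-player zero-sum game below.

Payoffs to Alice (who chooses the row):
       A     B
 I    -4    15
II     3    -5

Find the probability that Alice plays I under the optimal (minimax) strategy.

Row minima are -4 and -5, so Alice's maximin is -4; column maxima are 3 and 15, so Bob's minimax is 3. These differ, so the equilibrium is in mixed strategies.
Let Alice play I with probability p. Bob is indifferent when −4p + 3(1−p) = 15p − 5(1−p), giving p = 8/27.

8/27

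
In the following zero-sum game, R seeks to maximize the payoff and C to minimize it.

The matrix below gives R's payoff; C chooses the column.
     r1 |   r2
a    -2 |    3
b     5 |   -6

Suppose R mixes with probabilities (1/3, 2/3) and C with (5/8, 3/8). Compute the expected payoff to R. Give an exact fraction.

Against (5/8, 3/8), each row's expected payoff is a: -1/8; b: 7/8.
Taking the (1/3, 2/3)-weighted average: (1/3)·(-1/8) + (2/3)·(7/8) = 13/24.

13/24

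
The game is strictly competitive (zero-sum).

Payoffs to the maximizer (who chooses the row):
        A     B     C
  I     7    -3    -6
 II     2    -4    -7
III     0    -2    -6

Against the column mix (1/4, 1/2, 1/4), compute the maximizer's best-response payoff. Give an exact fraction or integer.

I: (7)·(1/4) + (-3)·(1/2) + (-6)·(1/4) = -5/4.
II: (2)·(1/4) + (-4)·(1/2) + (-7)·(1/4) = -13/4.
III: (0)·(1/4) + (-2)·(1/2) + (-6)·(1/4) = -5/2.
The best pure response is I with expected payoff -5/4.

-5/4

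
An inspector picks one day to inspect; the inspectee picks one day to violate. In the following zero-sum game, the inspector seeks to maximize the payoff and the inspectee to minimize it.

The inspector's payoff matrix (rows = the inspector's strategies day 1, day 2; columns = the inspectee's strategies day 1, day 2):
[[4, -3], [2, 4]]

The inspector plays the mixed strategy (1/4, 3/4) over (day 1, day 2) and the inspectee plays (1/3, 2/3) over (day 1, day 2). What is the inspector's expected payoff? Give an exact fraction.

Against (1/3, 2/3), each row's expected payoff is day 1: -2/3; day 2: 10/3.
Taking the (1/4, 3/4)-weighted average: (1/4)·(-2/3) + (3/4)·(10/3) = 7/3.

7/3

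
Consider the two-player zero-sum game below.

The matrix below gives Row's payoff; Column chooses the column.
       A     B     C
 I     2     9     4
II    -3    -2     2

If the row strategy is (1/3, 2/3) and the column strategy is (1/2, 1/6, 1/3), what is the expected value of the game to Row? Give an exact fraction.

Against (1/2, 1/6, 1/3), each row's expected payoff is I: 23/6; II: -7/6.
Taking the (1/3, 2/3)-weighted average: (1/3)·(23/6) + (2/3)·(-7/6) = 1/2.

1/2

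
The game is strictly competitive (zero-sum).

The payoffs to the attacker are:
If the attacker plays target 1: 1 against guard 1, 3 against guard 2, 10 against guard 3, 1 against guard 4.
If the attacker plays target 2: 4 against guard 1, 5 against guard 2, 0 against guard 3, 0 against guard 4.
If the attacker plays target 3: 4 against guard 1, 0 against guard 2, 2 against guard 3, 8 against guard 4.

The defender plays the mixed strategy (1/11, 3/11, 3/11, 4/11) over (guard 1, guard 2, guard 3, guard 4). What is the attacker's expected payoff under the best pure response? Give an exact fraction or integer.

4

target 1: (1)·(1/11) + (3)·(3/11) + (10)·(3/11) + (1)·(4/11) = 4.
target 2: (4)·(1/11) + (5)·(3/11) + (0)·(3/11) + (0)·(4/11) = 19/11.
target 3: (4)·(1/11) + (0)·(3/11) + (2)·(3/11) + (8)·(4/11) = 42/11.
The best pure response is target 1 with expected payoff 4.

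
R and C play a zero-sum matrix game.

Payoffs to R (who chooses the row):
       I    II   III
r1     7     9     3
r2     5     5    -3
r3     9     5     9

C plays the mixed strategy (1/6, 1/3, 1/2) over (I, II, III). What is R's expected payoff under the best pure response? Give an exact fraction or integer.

r1: (7)·(1/6) + (9)·(1/3) + (3)·(1/2) = 17/3.
r2: (5)·(1/6) + (5)·(1/3) + (-3)·(1/2) = 1.
r3: (9)·(1/6) + (5)·(1/3) + (9)·(1/2) = 23/3.
The best pure response is r3 with expected payoff 23/3.

23/3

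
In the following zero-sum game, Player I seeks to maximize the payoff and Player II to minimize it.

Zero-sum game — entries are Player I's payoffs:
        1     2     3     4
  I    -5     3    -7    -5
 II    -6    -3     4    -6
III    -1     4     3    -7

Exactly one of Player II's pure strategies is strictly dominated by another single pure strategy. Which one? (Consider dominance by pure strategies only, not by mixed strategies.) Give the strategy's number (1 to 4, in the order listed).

Player II prefers columns that give Player I less. Compare 2 with 1: -5 < 3, -6 < -3, -1 < 4.
So 1 strictly dominates 2 for Player II; 2 is strictly dominated.

2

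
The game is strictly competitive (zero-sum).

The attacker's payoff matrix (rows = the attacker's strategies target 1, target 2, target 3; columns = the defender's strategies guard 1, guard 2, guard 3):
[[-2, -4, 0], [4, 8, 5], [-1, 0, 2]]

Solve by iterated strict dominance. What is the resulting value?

4

Column guard 3 is strictly dominated by guard 1 for the defender (-2<0, 4<5, -1<2); eliminate guard 3.
Row target 1 is strictly dominated by row target 2 (4>-2, 8>-4); eliminate target 1.
Column guard 2 is strictly dominated by guard 1 for the defender (4<8, -1<0); eliminate guard 2.
Row target 3 is strictly dominated by row target 2 (4>-1); eliminate target 3.
Only (target 2, guard 1) remains, with payoff 4.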